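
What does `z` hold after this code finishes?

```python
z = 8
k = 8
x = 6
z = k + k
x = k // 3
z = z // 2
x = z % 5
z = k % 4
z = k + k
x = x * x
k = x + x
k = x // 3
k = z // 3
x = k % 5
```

16

z = 8+8 = 16
x = 8//3 = 2
z = 16//2 = 8
x = 8%5 = 3
z = 8%4 = 0
z = 8+8 = 16
x = 3*3 = 9
k = 9+9 = 18
k = 9//3 = 3
k = 16//3 = 5
x = 5%5 = 0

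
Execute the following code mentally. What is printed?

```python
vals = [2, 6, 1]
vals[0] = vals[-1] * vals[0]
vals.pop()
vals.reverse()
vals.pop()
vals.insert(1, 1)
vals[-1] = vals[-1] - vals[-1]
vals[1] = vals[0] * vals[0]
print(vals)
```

vals[0] = vals[-1]*vals[0] = 1*2 = 2 → [2, 6, 1]
pop() removes 1 → [2, 6]
reverse → [6, 2]
pop() removes 2 → [6]
insert 1 at 1 → [6, 1]
vals[-1] = vals[-1]-vals[-1] = 1-1 = 0 → [6, 0]
vals[1] = vals[0]*vals[0] = 6*6 = 36 → [6, 36]

[6, 36]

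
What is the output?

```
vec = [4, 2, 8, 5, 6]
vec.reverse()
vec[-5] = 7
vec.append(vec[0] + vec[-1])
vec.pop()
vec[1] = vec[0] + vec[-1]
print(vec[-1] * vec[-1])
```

16

reverse → [6, 5, 8, 2, 4]
vec[-5] = 7 → [7, 5, 8, 2, 4]
append vec[0]+vec[-1] = 7+4 = 11 → [7, 5, 8, 2, 4, 11]
pop() removes 11 → [7, 5, 8, 2, 4]
vec[1] = vec[0]+vec[-1] = 7+4 = 11 → [7, 11, 8, 2, 4]
vec[-1]*vec[-1] = 4*4 = 16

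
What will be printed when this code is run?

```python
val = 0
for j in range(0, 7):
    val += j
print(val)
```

21

j=0: val = 0+0 = 0
j=1: val = 0+1 = 1
j=2: val = 1+2 = 3
j=3: val = 3+3 = 6
j=4: val = 6+4 = 10
j=5: val = 10+5 = 15
j=6: val = 15+6 = 21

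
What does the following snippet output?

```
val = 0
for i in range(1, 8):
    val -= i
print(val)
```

-28

i=1: val = 0-1 = -1
i=2: val = (-1)-2 = -3
i=3: val = (-3)-3 = -6
i=4: val = (-6)-4 = -10
i=5: val = (-10)-5 = -15
i=6: val = (-15)-6 = -21
i=7: val = (-21)-7 = -28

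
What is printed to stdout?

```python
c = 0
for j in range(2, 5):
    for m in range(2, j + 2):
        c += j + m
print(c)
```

j=2,m=2: c = 0+4 = 4
j=2,m=3: c = 4+5 = 9
j=3,m=2: c = 9+5 = 14
j=3,m=3: c = 14+6 = 20
j=3,m=4: c = 20+7 = 27
j=4,m=2: c = 27+6 = 33
j=4,m=3: c = 33+7 = 40
j=4,m=4: c = 40+8 = 48
j=4,m=5: c = 48+9 = 57

57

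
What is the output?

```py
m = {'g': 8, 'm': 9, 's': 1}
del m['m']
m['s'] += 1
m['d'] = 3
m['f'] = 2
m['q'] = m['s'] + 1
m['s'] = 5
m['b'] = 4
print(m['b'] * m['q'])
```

12

del 'm' → {'g': 8, 's': 1}
m['s'] = 1+1 = 2 → {'g': 8, 's': 2}
m['d'] = 3 → {'g': 8, 's': 2, 'd': 3}
m['f'] = 2 → {'g': 8, 's': 2, 'd': 3, 'f': 2}
m['q'] = m['s']+1 = 3 → {'g': 8, 's': 2, 'd': 3, 'f': 2, 'q': 3}
m['s'] = 5 → {'g': 8, 's': 5, 'd': 3, 'f': 2, 'q': 3}
m['b'] = 4 → {'g': 8, 's': 5, 'd': 3, 'f': 2, 'q': 3, 'b': 4}
m['b']*m['q'] = 4*3 = 12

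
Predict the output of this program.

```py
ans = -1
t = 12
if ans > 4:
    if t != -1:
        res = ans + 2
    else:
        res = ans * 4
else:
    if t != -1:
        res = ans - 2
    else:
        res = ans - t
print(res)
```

ans=-1, t=12
ans > 4 is False; t != -1 is True
→ res = ans - 2 = -3

-3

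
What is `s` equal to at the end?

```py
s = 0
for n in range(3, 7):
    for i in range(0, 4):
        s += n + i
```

n=3,i=0: s = 0+3 = 3
n=3,i=1: s = 3+4 = 7
n=3,i=2: s = 7+5 = 12
n=3,i=3: s = 12+6 = 18
n=4,i=0: s = 18+4 = 22
n=4,i=1: s = 22+5 = 27
n=4,i=2: s = 27+6 = 33
n=4,i=3: s = 33+7 = 40
n=5,i=0: s = 40+5 = 45
n=5,i=1: s = 45+6 = 51
n=5,i=2: s = 51+7 = 58
n=5,i=3: s = 58+8 = 66
n=6,i=0: s = 66+6 = 72
n=6,i=1: s = 72+7 = 79
n=6,i=2: s = 79+8 = 87
n=6,i=3: s = 87+9 = 96

96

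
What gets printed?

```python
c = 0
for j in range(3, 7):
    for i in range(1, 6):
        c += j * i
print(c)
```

270

j=3,i=1: c = 0+3 = 3
j=3,i=2: c = 3+6 = 9
j=3,i=3: c = 9+9 = 18
j=3,i=4: c = 18+12 = 30
j=3,i=5: c = 30+15 = 45
j=4,i=1: c = 45+4 = 49
j=4,i=2: c = 49+8 = 57
j=4,i=3: c = 57+12 = 69
j=4,i=4: c = 69+16 = 85
j=4,i=5: c = 85+20 = 105
j=5,i=1: c = 105+5 = 110
j=5,i=2: c = 110+10 = 120
j=5,i=3: c = 120+15 = 135
j=5,i=4: c = 135+20 = 155
j=5,i=5: c = 155+25 = 180
j=6,i=1: c = 180+6 = 186
j=6,i=2: c = 186+12 = 198
j=6,i=3: c = 198+18 = 216
j=6,i=4: c = 216+24 = 240
j=6,i=5: c = 240+30 = 270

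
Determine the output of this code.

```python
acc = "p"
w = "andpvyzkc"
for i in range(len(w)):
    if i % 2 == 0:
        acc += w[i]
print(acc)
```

i=0: add 'a' → 'pa'
i=1: skip
i=2: add 'd' → 'pad'
i=3: skip
i=4: add 'v' → 'padv'
i=5: skip
i=6: add 'z' → 'padvz'
i=7: skip
i=8: add 'c' → 'padvzc'

padvzc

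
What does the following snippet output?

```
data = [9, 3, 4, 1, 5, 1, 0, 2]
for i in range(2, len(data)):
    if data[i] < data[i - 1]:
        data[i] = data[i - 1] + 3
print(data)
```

i=2: 4>=3, unchanged → [9, 3, 4, 1, 5, 1, 0, 2]
i=3: 1<4, data[3] = 4+3 = 7 → [9, 3, 4, 7, 5, 1, 0, 2]
i=4: 5<7, data[4] = 7+3 = 10 → [9, 3, 4, 7, 10, 1, 0, 2]
i=5: 1<10, data[5] = 10+3 = 13 → [9, 3, 4, 7, 10, 13, 0, 2]
i=6: 0<13, data[6] = 13+3 = 16 → [9, 3, 4, 7, 10, 13, 16, 2]
i=7: 2<16, data[7] = 16+3 = 19 → [9, 3, 4, 7, 10, 13, 16, 19]

[9, 3, 4, 7, 10, 13, 16, 19]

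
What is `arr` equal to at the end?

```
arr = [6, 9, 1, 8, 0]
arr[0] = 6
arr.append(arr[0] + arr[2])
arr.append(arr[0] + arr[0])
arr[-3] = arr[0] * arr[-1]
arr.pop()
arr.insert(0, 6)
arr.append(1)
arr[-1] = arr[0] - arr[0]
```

[6, 6, 9, 1, 8, 72, 7, 0]

arr[0] = 6 → [6, 9, 1, 8, 0]
append arr[0]+arr[2] = 6+1 = 7 → [6, 9, 1, 8, 0, 7]
append arr[0]+arr[0] = 6+6 = 12 → [6, 9, 1, 8, 0, 7, 12]
arr[-3] = arr[0]*arr[-1] = 6*12 = 72 → [6, 9, 1, 8, 72, 7, 12]
pop() removes 12 → [6, 9, 1, 8, 72, 7]
insert 6 at 0 → [6, 6, 9, 1, 8, 72, 7]
append 1 → [6, 6, 9, 1, 8, 72, 7, 1]
arr[-1] = arr[0]-arr[0] = 6-6 = 0 → [6, 6, 9, 1, 8, 72, 7, 0]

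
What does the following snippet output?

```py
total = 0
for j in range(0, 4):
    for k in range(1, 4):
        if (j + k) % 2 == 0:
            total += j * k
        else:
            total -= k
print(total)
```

j=0,k=1: odd sum, total = 0-1 = -1
j=0,k=2: even sum, total = (-1)+0 = -1
j=0,k=3: odd sum, total = (-1)-3 = -4
j=1,k=1: even sum, total = (-4)+1 = -3
j=1,k=2: odd sum, total = (-3)-2 = -5
j=1,k=3: even sum, total = (-5)+3 = -2
j=2,k=1: odd sum, total = (-2)-1 = -3
j=2,k=2: even sum, total = (-3)+4 = 1
j=2,k=3: odd sum, total = 1-3 = -2
j=3,k=1: even sum, total = (-2)+3 = 1
j=3,k=2: odd sum, total = 1-2 = -1
j=3,k=3: even sum, total = (-1)+9 = 8

8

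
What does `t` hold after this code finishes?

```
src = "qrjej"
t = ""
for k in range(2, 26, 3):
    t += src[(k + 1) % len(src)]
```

'erjjqerj'

k=2: add src[3]='e' → 'e'
k=5: add src[1]='r' → 'er'
k=8: add src[4]='j' → 'erj'
k=11: add src[2]='j' → 'erjj'
k=14: add src[0]='q' → 'erjjq'
k=17: add src[3]='e' → 'erjjqe'
k=20: add src[1]='r' → 'erjjqer'
k=23: add src[4]='j' → 'erjjqerj'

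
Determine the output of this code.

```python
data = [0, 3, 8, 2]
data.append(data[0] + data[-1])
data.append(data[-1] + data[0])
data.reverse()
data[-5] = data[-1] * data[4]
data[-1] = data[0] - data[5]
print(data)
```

[2, 0, 2, 8, 3, 2]

append data[0]+data[-1] = 0+2 = 2 → [0, 3, 8, 2, 2]
append data[-1]+data[0] = 2+0 = 2 → [0, 3, 8, 2, 2, 2]
reverse → [2, 2, 2, 8, 3, 0]
data[-5] = data[-1]*data[4] = 0*3 = 0 → [2, 0, 2, 8, 3, 0]
data[-1] = data[0]-data[5] = 2-0 = 2 → [2, 0, 2, 8, 3, 2]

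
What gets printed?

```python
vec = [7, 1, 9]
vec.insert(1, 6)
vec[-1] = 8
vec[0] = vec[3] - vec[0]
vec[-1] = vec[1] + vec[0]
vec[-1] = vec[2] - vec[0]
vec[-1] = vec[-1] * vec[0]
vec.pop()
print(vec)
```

insert 6 at 1 → [7, 6, 1, 9]
vec[-1] = 8 → [7, 6, 1, 8]
vec[0] = vec[3]-vec[0] = 8-7 = 1 → [1, 6, 1, 8]
vec[-1] = vec[1]+vec[0] = 6+1 = 7 → [1, 6, 1, 7]
vec[-1] = vec[2]-vec[0] = 1-1 = 0 → [1, 6, 1, 0]
vec[-1] = vec[-1]*vec[0] = 0*1 = 0 → [1, 6, 1, 0]
pop() removes 0 → [1, 6, 1]

[1, 6, 1]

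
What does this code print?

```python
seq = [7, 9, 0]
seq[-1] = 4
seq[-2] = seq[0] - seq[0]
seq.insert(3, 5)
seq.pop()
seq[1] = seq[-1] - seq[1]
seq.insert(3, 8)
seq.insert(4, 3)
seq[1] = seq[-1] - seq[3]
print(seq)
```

seq[-1] = 4 → [7, 9, 4]
seq[-2] = seq[0]-seq[0] = 7-7 = 0 → [7, 0, 4]
insert 5 at 3 → [7, 0, 4, 5]
pop() removes 5 → [7, 0, 4]
seq[1] = seq[-1]-seq[1] = 4-0 = 4 → [7, 4, 4]
insert 8 at 3 → [7, 4, 4, 8]
insert 3 at 4 → [7, 4, 4, 8, 3]
seq[1] = seq[-1]-seq[3] = 3-8 = -5 → [7, -5, 4, 8, 3]

[7, -5, 4, 8, 3]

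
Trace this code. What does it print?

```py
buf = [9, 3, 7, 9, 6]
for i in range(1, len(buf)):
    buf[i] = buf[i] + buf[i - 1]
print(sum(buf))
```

i=1: buf[1] = 3+9 = 12 → [9, 12, 7, 9, 6]
i=2: buf[2] = 7+12 = 19 → [9, 12, 19, 9, 6]
i=3: buf[3] = 9+19 = 28 → [9, 12, 19, 28, 6]
i=4: buf[4] = 6+28 = 34 → [9, 12, 19, 28, 34]
sum = 102

102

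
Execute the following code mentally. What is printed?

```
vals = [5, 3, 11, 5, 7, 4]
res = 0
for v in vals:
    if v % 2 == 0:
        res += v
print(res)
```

4

v=5: not even
v=3: not even
v=11: not even
v=5: not even
v=7: not even
v=4: even, res = 0+4 = 4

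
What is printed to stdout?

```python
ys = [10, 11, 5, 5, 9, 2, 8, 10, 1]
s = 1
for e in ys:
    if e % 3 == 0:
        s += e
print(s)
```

10

e=10: not %3==0
e=11: not %3==0
e=5: not %3==0
e=5: not %3==0
e=9: %3==0, s = 1+9 = 10
e=2: not %3==0
e=8: not %3==0
e=10: not %3==0
e=1: not %3==0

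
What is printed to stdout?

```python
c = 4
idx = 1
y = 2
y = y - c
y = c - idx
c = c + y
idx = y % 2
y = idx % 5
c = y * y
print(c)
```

y = 2-4 = -2
y = 4-1 = 3
c = 4+3 = 7
idx = 3%2 = 1
y = 1%5 = 1
c = 1*1 = 1

1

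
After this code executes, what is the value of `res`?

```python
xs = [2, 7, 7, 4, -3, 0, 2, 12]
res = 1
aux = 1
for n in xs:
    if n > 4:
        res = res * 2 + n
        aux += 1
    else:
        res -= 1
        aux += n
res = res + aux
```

n=2: not >4, res = 1-1 = 0; aux=3
n=7: >4, res = 0*2+7 = 7; aux=4
n=7: >4, res = 7*2+7 = 21; aux=5
n=4: not >4, res = 21-1 = 20; aux=9
n=-3: not >4, res = 20-1 = 19; aux=6
n=0: not >4, res = 19-1 = 18; aux=6
n=2: not >4, res = 18-1 = 17; aux=8
n=12: >4, res = 17*2+12 = 46; aux=9
res+aux = 46+9 = 55

55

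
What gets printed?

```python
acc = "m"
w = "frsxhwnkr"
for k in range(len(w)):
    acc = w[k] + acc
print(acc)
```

k=0: prepend 'f' → 'fm'
k=1: prepend 'r' → 'rfm'
k=2: prepend 's' → 'srfm'
k=3: prepend 'x' → 'xsrfm'
k=4: prepend 'h' → 'hxsrfm'
k=5: prepend 'w' → 'whxsrfm'
k=6: prepend 'n' → 'nwhxsrfm'
k=7: prepend 'k' → 'knwhxsrfm'
k=8: prepend 'r' → 'rknwhxsrfm'

rknwhxsrfm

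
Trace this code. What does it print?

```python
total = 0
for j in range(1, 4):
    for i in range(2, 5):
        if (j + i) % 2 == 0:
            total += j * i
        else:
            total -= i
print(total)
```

j=1,i=2: odd sum, total = 0-2 = -2
j=1,i=3: even sum, total = (-2)+3 = 1
j=1,i=4: odd sum, total = 1-4 = -3
j=2,i=2: even sum, total = (-3)+4 = 1
j=2,i=3: odd sum, total = 1-3 = -2
j=2,i=4: even sum, total = (-2)+8 = 6
j=3,i=2: odd sum, total = 6-2 = 4
j=3,i=3: even sum, total = 4+9 = 13
j=3,i=4: odd sum, total = 13-4 = 9

9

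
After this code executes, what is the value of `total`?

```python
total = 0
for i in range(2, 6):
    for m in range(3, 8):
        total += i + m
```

i=2,m=3: total = 0+5 = 5
i=2,m=4: total = 5+6 = 11
i=2,m=5: total = 11+7 = 18
i=2,m=6: total = 18+8 = 26
i=2,m=7: total = 26+9 = 35
i=3,m=3: total = 35+6 = 41
i=3,m=4: total = 41+7 = 48
i=3,m=5: total = 48+8 = 56
i=3,m=6: total = 56+9 = 65
i=3,m=7: total = 65+10 = 75
i=4,m=3: total = 75+7 = 82
i=4,m=4: total = 82+8 = 90
i=4,m=5: total = 90+9 = 99
i=4,m=6: total = 99+10 = 109
i=4,m=7: total = 109+11 = 120
i=5,m=3: total = 120+8 = 128
i=5,m=4: total = 128+9 = 137
i=5,m=5: total = 137+10 = 147
i=5,m=6: total = 147+11 = 158
i=5,m=7: total = 158+12 = 170

170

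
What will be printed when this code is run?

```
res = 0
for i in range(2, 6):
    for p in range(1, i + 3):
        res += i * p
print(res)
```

289

i=2,p=1: res = 0+2 = 2
i=2,p=2: res = 2+4 = 6
i=2,p=3: res = 6+6 = 12
i=2,p=4: res = 12+8 = 20
i=3,p=1: res = 20+3 = 23
i=3,p=2: res = 23+6 = 29
i=3,p=3: res = 29+9 = 38
i=3,p=4: res = 38+12 = 50
i=3,p=5: res = 50+15 = 65
i=4,p=1: res = 65+4 = 69
i=4,p=2: res = 69+8 = 77
i=4,p=3: res = 77+12 = 89
i=4,p=4: res = 89+16 = 105
i=4,p=5: res = 105+20 = 125
i=4,p=6: res = 125+24 = 149
i=5,p=1: res = 149+5 = 154
i=5,p=2: res = 154+10 = 164
i=5,p=3: res = 164+15 = 179
i=5,p=4: res = 179+20 = 199
i=5,p=5: res = 199+25 = 224
i=5,p=6: res = 224+30 = 254
i=5,p=7: res = 254+35 = 289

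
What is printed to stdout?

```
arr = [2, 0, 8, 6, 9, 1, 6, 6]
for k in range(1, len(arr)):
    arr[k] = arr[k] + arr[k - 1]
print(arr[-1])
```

k=1: arr[1] = 0+2 = 2 → [2, 2, 8, 6, 9, 1, 6, 6]
k=2: arr[2] = 8+2 = 10 → [2, 2, 10, 6, 9, 1, 6, 6]
k=3: arr[3] = 6+10 = 16 → [2, 2, 10, 16, 9, 1, 6, 6]
k=4: arr[4] = 9+16 = 25 → [2, 2, 10, 16, 25, 1, 6, 6]
k=5: arr[5] = 1+25 = 26 → [2, 2, 10, 16, 25, 26, 6, 6]
k=6: arr[6] = 6+26 = 32 → [2, 2, 10, 16, 25, 26, 32, 6]
k=7: arr[7] = 6+32 = 38 → [2, 2, 10, 16, 25, 26, 32, 38]

38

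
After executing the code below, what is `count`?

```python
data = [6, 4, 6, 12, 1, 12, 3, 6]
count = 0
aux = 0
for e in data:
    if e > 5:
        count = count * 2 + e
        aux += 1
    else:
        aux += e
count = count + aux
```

e=6: >5, count = 0*2+6 = 6; aux=1
e=4: not >5; aux=5
e=6: >5, count = 6*2+6 = 18; aux=6
e=12: >5, count = 18*2+12 = 48; aux=7
e=1: not >5; aux=8
e=12: >5, count = 48*2+12 = 108; aux=9
e=3: not >5; aux=12
e=6: >5, count = 108*2+6 = 222; aux=13
count+aux = 222+13 = 235

235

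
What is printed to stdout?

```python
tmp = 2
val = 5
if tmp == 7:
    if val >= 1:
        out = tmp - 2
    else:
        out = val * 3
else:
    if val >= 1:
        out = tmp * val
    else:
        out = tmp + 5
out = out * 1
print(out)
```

tmp=2, val=5
tmp == 7 is False; val >= 1 is True
→ out = tmp * val = 10
out = 10*1 = 10

10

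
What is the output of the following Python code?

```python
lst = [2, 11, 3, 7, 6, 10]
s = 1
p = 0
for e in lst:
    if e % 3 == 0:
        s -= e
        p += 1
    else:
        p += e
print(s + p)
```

24

e=2: not %3==0; p=2
e=11: not %3==0; p=13
e=3: %3==0, s = 1-3 = -2; p=14
e=7: not %3==0; p=21
e=6: %3==0, s = (-2)-6 = -8; p=22
e=10: not %3==0; p=32
s+p = (-8)+32 = 24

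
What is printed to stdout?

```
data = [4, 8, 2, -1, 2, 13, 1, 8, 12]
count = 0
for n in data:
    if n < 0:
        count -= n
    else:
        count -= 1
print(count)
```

n=4: not <0, count = 0-1 = -1
n=8: not <0, count = (-1)-1 = -2
n=2: not <0, count = (-2)-1 = -3
n=-1: <0, count = (-3)-(-1) = -2
n=2: not <0, count = (-2)-1 = -3
n=13: not <0, count = (-3)-1 = -4
n=1: not <0, count = (-4)-1 = -5
n=8: not <0, count = (-5)-1 = -6
n=12: not <0, count = (-6)-1 = -7

-7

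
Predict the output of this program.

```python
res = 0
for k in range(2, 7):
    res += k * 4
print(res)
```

k=2: res = 0+2*4 = 8
k=3: res = 8+3*4 = 20
k=4: res = 20+4*4 = 36
k=5: res = 36+5*4 = 56
k=6: res = 56+6*4 = 80

80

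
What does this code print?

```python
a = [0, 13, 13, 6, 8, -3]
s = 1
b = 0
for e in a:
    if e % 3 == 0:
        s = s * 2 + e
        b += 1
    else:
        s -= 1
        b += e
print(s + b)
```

44

e=0: %3==0, s = 1*2+0 = 2; b=1
e=13: not %3==0, s = 2-1 = 1; b=14
e=13: not %3==0, s = 1-1 = 0; b=27
e=6: %3==0, s = 0*2+6 = 6; b=28
e=8: not %3==0, s = 6-1 = 5; b=36
e=-3: %3==0, s = 5*2+(-3) = 7; b=37
s+b = 7+37 = 44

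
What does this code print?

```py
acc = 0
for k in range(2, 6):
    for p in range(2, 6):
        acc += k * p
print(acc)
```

196

k=2,p=2: acc = 0+4 = 4
k=2,p=3: acc = 4+6 = 10
k=2,p=4: acc = 10+8 = 18
k=2,p=5: acc = 18+10 = 28
k=3,p=2: acc = 28+6 = 34
k=3,p=3: acc = 34+9 = 43
k=3,p=4: acc = 43+12 = 55
k=3,p=5: acc = 55+15 = 70
k=4,p=2: acc = 70+8 = 78
k=4,p=3: acc = 78+12 = 90
k=4,p=4: acc = 90+16 = 106
k=4,p=5: acc = 106+20 = 126
k=5,p=2: acc = 126+10 = 136
k=5,p=3: acc = 136+15 = 151
k=5,p=4: acc = 151+20 = 171
k=5,p=5: acc = 171+25 = 196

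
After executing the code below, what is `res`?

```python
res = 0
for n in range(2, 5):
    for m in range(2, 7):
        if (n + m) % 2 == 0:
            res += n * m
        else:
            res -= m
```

68

n=2,m=2: even sum, res = 0+4 = 4
n=2,m=3: odd sum, res = 4-3 = 1
n=2,m=4: even sum, res = 1+8 = 9
n=2,m=5: odd sum, res = 9-5 = 4
n=2,m=6: even sum, res = 4+12 = 16
n=3,m=2: odd sum, res = 16-2 = 14
n=3,m=3: even sum, res = 14+9 = 23
n=3,m=4: odd sum, res = 23-4 = 19
n=3,m=5: even sum, res = 19+15 = 34
n=3,m=6: odd sum, res = 34-6 = 28
n=4,m=2: even sum, res = 28+8 = 36
n=4,m=3: odd sum, res = 36-3 = 33
n=4,m=4: even sum, res = 33+16 = 49
n=4,m=5: odd sum, res = 49-5 = 44
n=4,m=6: even sum, res = 44+24 = 68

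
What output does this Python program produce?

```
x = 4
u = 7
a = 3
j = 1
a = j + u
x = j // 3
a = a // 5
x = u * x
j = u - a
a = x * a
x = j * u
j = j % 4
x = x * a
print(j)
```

a = 1+7 = 8
x = 1//3 = 0
a = 8//5 = 1
x = 7*0 = 0
j = 7-1 = 6
a = 0*1 = 0
x = 6*7 = 42
j = 6%4 = 2
x = 42*0 = 0

2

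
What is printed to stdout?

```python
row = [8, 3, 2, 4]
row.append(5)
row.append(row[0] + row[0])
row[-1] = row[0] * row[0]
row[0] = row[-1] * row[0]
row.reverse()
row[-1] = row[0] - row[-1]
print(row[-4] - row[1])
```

append 5 → [8, 3, 2, 4, 5]
append row[0]+row[0] = 8+8 = 16 → [8, 3, 2, 4, 5, 16]
row[-1] = row[0]*row[0] = 8*8 = 64 → [8, 3, 2, 4, 5, 64]
row[0] = row[-1]*row[0] = 64*8 = 512 → [512, 3, 2, 4, 5, 64]
reverse → [64, 5, 4, 2, 3, 512]
row[-1] = row[0]-row[-1] = 64-512 = -448 → [64, 5, 4, 2, 3, -448]
row[-4]-row[1] = 4-5 = -1

-1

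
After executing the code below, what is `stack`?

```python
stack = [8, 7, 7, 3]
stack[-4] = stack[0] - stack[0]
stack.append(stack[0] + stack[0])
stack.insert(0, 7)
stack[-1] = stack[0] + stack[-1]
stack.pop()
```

[7, 0, 7, 7, 3]

stack[-4] = stack[0]-stack[0] = 8-8 = 0 → [0, 7, 7, 3]
append stack[0]+stack[0] = 0+0 = 0 → [0, 7, 7, 3, 0]
insert 7 at 0 → [7, 0, 7, 7, 3, 0]
stack[-1] = stack[0]+stack[-1] = 7+0 = 7 → [7, 0, 7, 7, 3, 7]
pop() removes 7 → [7, 0, 7, 7, 3]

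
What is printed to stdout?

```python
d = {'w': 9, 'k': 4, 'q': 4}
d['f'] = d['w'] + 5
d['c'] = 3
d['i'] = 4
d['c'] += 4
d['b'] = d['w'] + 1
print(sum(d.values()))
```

52

d['f'] = d['w']+5 = 14 → {'w': 9, 'k': 4, 'q': 4, 'f': 14}
d['c'] = 3 → {'w': 9, 'k': 4, 'q': 4, 'f': 14, 'c': 3}
d['i'] = 4 → {'w': 9, 'k': 4, 'q': 4, 'f': 14, 'c': 3, 'i': 4}
d['c'] = 3+4 = 7 → {'w': 9, 'k': 4, 'q': 4, 'f': 14, 'c': 7, 'i': 4}
d['b'] = d['w']+1 = 10 → {'w': 9, 'k': 4, 'q': 4, 'f': 14, 'c': 7, 'i': 4, 'b': 10}
sum of values = 52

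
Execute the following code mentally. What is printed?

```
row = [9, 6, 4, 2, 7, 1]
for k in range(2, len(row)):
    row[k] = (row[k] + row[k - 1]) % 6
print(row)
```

[9, 6, 4, 0, 1, 2]

k=2: row[2] = (4+6)%6 = 4 → [9, 6, 4, 2, 7, 1]
k=3: row[3] = (2+4)%6 = 0 → [9, 6, 4, 0, 7, 1]
k=4: row[4] = (7+0)%6 = 1 → [9, 6, 4, 0, 1, 1]
k=5: row[5] = (1+1)%6 = 2 → [9, 6, 4, 0, 1, 2]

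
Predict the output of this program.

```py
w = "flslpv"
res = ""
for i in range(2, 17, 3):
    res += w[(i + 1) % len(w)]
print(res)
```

lflfl

i=2: add w[3]='l' → 'l'
i=5: add w[0]='f' → 'lf'
i=8: add w[3]='l' → 'lfl'
i=11: add w[0]='f' → 'lflf'
i=14: add w[3]='l' → 'lflfl'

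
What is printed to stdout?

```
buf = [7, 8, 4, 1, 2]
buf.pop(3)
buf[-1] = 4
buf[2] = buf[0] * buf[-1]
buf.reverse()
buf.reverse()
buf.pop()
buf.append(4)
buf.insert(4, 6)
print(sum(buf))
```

53

pop(3) removes 1 → [7, 8, 4, 2]
buf[-1] = 4 → [7, 8, 4, 4]
buf[2] = buf[0]*buf[-1] = 7*4 = 28 → [7, 8, 28, 4]
reverse → [4, 28, 8, 7]
reverse → [7, 8, 28, 4]
pop() removes 4 → [7, 8, 28]
append 4 → [7, 8, 28, 4]
insert 6 at 4 → [7, 8, 28, 4, 6]
sum = 53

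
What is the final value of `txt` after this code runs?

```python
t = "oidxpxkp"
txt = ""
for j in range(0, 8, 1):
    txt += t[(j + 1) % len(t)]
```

'idxpxkpo'

j=0: add t[1]='i' → 'i'
j=1: add t[2]='d' → 'id'
j=2: add t[3]='x' → 'idx'
j=3: add t[4]='p' → 'idxp'
j=4: add t[5]='x' → 'idxpx'
j=5: add t[6]='k' → 'idxpxk'
j=6: add t[7]='p' → 'idxpxkp'
j=7: add t[0]='o' → 'idxpxkpo'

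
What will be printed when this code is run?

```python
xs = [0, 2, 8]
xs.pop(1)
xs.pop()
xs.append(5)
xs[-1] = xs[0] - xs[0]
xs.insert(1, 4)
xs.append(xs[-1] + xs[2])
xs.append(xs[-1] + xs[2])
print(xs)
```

pop(1) removes 2 → [0, 8]
pop() removes 8 → [0]
append 5 → [0, 5]
xs[-1] = xs[0]-xs[0] = 0-0 = 0 → [0, 0]
insert 4 at 1 → [0, 4, 0]
append xs[-1]+xs[2] = 0+0 = 0 → [0, 4, 0, 0]
append xs[-1]+xs[2] = 0+0 = 0 → [0, 4, 0, 0, 0]

[0, 4, 0, 0, 0]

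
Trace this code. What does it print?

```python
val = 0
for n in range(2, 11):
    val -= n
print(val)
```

-54

n=2: val = 0-2 = -2
n=3: val = (-2)-3 = -5
n=4: val = (-5)-4 = -9
n=5: val = (-9)-5 = -14
n=6: val = (-14)-6 = -20
n=7: val = (-20)-7 = -27
n=8: val = (-27)-8 = -35
n=9: val = (-35)-9 = -44
n=10: val = (-44)-10 = -54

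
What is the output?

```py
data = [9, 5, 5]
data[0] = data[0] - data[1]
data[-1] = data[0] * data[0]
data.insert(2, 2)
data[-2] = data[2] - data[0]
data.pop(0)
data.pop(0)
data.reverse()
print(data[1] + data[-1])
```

data[0] = data[0]-data[1] = 9-5 = 4 → [4, 5, 5]
data[-1] = data[0]*data[0] = 4*4 = 16 → [4, 5, 16]
insert 2 at 2 → [4, 5, 2, 16]
data[-2] = data[2]-data[0] = 2-4 = -2 → [4, 5, -2, 16]
pop(0) removes 4 → [5, -2, 16]
pop(0) removes 5 → [-2, 16]
reverse → [16, -2]
data[1]+data[-1] = (-2)+(-2) = -4

-4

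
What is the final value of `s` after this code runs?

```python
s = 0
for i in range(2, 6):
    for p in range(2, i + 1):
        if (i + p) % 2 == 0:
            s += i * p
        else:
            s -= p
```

i=2,p=2: even sum, s = 0+4 = 4
i=3,p=2: odd sum, s = 4-2 = 2
i=3,p=3: even sum, s = 2+9 = 11
i=4,p=2: even sum, s = 11+8 = 19
i=4,p=3: odd sum, s = 19-3 = 16
i=4,p=4: even sum, s = 16+16 = 32
i=5,p=2: odd sum, s = 32-2 = 30
i=5,p=3: even sum, s = 30+15 = 45
i=5,p=4: odd sum, s = 45-4 = 41
i=5,p=5: even sum, s = 41+25 = 66

66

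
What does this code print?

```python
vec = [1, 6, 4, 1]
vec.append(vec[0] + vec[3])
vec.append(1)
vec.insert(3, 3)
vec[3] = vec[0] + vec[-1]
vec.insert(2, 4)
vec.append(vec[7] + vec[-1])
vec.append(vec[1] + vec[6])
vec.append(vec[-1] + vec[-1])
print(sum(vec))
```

append vec[0]+vec[3] = 1+1 = 2 → [1, 6, 4, 1, 2]
append 1 → [1, 6, 4, 1, 2, 1]
insert 3 at 3 → [1, 6, 4, 3, 1, 2, 1]
vec[3] = vec[0]+vec[-1] = 1+1 = 2 → [1, 6, 4, 2, 1, 2, 1]
insert 4 at 2 → [1, 6, 4, 4, 2, 1, 2, 1]
append vec[7]+vec[-1] = 1+1 = 2 → [1, 6, 4, 4, 2, 1, 2, 1, 2]
append vec[1]+vec[6] = 6+2 = 8 → [1, 6, 4, 4, 2, 1, 2, 1, 2, 8]
append vec[-1]+vec[-1] = 8+8 = 16 → [1, 6, 4, 4, 2, 1, 2, 1, 2, 8, 16]
sum = 47

47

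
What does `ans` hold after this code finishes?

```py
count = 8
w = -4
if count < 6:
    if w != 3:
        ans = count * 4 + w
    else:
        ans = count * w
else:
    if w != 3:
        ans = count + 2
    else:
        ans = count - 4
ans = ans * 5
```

50

count=8, w=-4
count < 6 is False; w != 3 is True
→ ans = count + 2 = 10
ans = 10*5 = 50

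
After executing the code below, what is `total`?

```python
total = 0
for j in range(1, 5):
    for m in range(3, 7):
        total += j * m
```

180

j=1,m=3: total = 0+3 = 3
j=1,m=4: total = 3+4 = 7
j=1,m=5: total = 7+5 = 12
j=1,m=6: total = 12+6 = 18
j=2,m=3: total = 18+6 = 24
j=2,m=4: total = 24+8 = 32
j=2,m=5: total = 32+10 = 42
j=2,m=6: total = 42+12 = 54
j=3,m=3: total = 54+9 = 63
j=3,m=4: total = 63+12 = 75
j=3,m=5: total = 75+15 = 90
j=3,m=6: total = 90+18 = 108
j=4,m=3: total = 108+12 = 120
j=4,m=4: total = 120+16 = 136
j=4,m=5: total = 136+20 = 156
j=4,m=6: total = 156+24 = 180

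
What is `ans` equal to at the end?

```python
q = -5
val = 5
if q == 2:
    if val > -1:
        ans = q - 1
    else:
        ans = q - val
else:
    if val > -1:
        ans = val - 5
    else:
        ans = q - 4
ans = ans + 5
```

5

q=-5, val=5
q == 2 is False; val > -1 is True
→ ans = val - 5 = 0
ans = 0+5 = 5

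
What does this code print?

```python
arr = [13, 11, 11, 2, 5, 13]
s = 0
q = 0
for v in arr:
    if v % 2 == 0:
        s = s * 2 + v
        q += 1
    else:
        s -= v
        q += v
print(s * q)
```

-4644

v=13: not even, s = 0-13 = -13; q=13
v=11: not even, s = (-13)-11 = -24; q=24
v=11: not even, s = (-24)-11 = -35; q=35
v=2: even, s = (-35)*2+2 = -68; q=36
v=5: not even, s = (-68)-5 = -73; q=41
v=13: not even, s = (-73)-13 = -86; q=54
s*q = (-86)*54 = -4644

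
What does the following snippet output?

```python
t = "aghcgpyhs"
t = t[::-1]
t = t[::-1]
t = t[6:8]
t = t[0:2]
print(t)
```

reverse → 'shypgchga'
reverse → 'aghcgpyhs'
slice [6:8] → 'yh'
slice [0:2] → 'yh'

yh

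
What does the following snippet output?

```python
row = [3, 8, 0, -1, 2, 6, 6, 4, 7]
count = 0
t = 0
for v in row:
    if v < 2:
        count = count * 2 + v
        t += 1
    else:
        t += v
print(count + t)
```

37

v=3: not <2; t=3
v=8: not <2; t=11
v=0: <2, count = 0*2+0 = 0; t=12
v=-1: <2, count = 0*2+(-1) = -1; t=13
v=2: not <2; t=15
v=6: not <2; t=21
v=6: not <2; t=27
v=4: not <2; t=31
v=7: not <2; t=38
count+t = (-1)+38 = 37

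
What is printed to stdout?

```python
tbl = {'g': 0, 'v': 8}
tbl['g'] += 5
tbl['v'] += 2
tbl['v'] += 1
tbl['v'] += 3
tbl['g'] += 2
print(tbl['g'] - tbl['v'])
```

tbl['g'] = 0+5 = 5 → {'g': 5, 'v': 8}
tbl['v'] = 8+2 = 10 → {'g': 5, 'v': 10}
tbl['v'] = 10+1 = 11 → {'g': 5, 'v': 11}
tbl['v'] = 11+3 = 14 → {'g': 5, 'v': 14}
tbl['g'] = 5+2 = 7 → {'g': 7, 'v': 14}
tbl['g']-tbl['v'] = 7-14 = -7

-7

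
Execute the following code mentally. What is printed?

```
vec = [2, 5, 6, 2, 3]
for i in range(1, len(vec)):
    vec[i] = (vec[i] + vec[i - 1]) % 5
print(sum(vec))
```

i=1: vec[1] = (5+2)%5 = 2 → [2, 2, 6, 2, 3]
i=2: vec[2] = (6+2)%5 = 3 → [2, 2, 3, 2, 3]
i=3: vec[3] = (2+3)%5 = 0 → [2, 2, 3, 0, 3]
i=4: vec[4] = (3+0)%5 = 3 → [2, 2, 3, 0, 3]
sum = 10

10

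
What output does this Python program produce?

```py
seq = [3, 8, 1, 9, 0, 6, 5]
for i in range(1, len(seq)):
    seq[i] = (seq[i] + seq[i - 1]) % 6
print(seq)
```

i=1: seq[1] = (8+3)%6 = 5 → [3, 5, 1, 9, 0, 6, 5]
i=2: seq[2] = (1+5)%6 = 0 → [3, 5, 0, 9, 0, 6, 5]
i=3: seq[3] = (9+0)%6 = 3 → [3, 5, 0, 3, 0, 6, 5]
i=4: seq[4] = (0+3)%6 = 3 → [3, 5, 0, 3, 3, 6, 5]
i=5: seq[5] = (6+3)%6 = 3 → [3, 5, 0, 3, 3, 3, 5]
i=6: seq[6] = (5+3)%6 = 2 → [3, 5, 0, 3, 3, 3, 2]

[3, 5, 0, 3, 3, 3, 2]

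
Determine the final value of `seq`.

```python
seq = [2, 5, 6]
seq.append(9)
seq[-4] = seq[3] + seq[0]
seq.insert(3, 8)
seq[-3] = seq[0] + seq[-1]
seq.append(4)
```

append 9 → [2, 5, 6, 9]
seq[-4] = seq[3]+seq[0] = 9+2 = 11 → [11, 5, 6, 9]
insert 8 at 3 → [11, 5, 6, 8, 9]
seq[-3] = seq[0]+seq[-1] = 11+9 = 20 → [11, 5, 20, 8, 9]
append 4 → [11, 5, 20, 8, 9, 4]

[11, 5, 20, 8, 9, 4]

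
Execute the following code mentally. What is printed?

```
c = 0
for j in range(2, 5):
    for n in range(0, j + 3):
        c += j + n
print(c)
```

j=2,n=0: c = 0+2 = 2
j=2,n=1: c = 2+3 = 5
j=2,n=2: c = 5+4 = 9
j=2,n=3: c = 9+5 = 14
j=2,n=4: c = 14+6 = 20
j=3,n=0: c = 20+3 = 23
j=3,n=1: c = 23+4 = 27
j=3,n=2: c = 27+5 = 32
j=3,n=3: c = 32+6 = 38
j=3,n=4: c = 38+7 = 45
j=3,n=5: c = 45+8 = 53
j=4,n=0: c = 53+4 = 57
j=4,n=1: c = 57+5 = 62
j=4,n=2: c = 62+6 = 68
j=4,n=3: c = 68+7 = 75
j=4,n=4: c = 75+8 = 83
j=4,n=5: c = 83+9 = 92
j=4,n=6: c = 92+10 = 102

102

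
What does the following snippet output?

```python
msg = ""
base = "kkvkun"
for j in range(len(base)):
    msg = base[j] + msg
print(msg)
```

j=0: prepend 'k' → 'k'
j=1: prepend 'k' → 'kk'
j=2: prepend 'v' → 'vkk'
j=3: prepend 'k' → 'kvkk'
j=4: prepend 'u' → 'ukvkk'
j=5: prepend 'n' → 'nukvkk'

nukvkk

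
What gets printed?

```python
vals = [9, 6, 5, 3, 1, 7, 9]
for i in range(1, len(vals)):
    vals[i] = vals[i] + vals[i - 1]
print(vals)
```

[9, 15, 20, 23, 24, 31, 40]

i=1: vals[1] = 6+9 = 15 → [9, 15, 5, 3, 1, 7, 9]
i=2: vals[2] = 5+15 = 20 → [9, 15, 20, 3, 1, 7, 9]
i=3: vals[3] = 3+20 = 23 → [9, 15, 20, 23, 1, 7, 9]
i=4: vals[4] = 1+23 = 24 → [9, 15, 20, 23, 24, 7, 9]
i=5: vals[5] = 7+24 = 31 → [9, 15, 20, 23, 24, 31, 9]
i=6: vals[6] = 9+31 = 40 → [9, 15, 20, 23, 24, 31, 40]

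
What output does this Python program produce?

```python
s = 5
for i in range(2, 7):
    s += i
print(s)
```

i=2: s = 5+2 = 7
i=3: s = 7+3 = 10
i=4: s = 10+4 = 14
i=5: s = 14+5 = 19
i=6: s = 19+6 = 25

25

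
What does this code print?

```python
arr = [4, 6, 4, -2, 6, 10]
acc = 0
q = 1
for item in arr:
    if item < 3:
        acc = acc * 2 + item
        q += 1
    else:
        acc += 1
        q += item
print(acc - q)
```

-26

item=4: not <3, acc = 0+1 = 1; q=5
item=6: not <3, acc = 1+1 = 2; q=11
item=4: not <3, acc = 2+1 = 3; q=15
item=-2: <3, acc = 3*2+(-2) = 4; q=16
item=6: not <3, acc = 4+1 = 5; q=22
item=10: not <3, acc = 5+1 = 6; q=32
acc-q = 6-32 = -26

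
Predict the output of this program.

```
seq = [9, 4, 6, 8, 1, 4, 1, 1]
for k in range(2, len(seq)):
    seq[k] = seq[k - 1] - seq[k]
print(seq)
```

[9, 4, -2, -10, -11, -15, -16, -17]

k=2: seq[2] = 4-6 = -2 → [9, 4, -2, 8, 1, 4, 1, 1]
k=3: seq[3] = (-2)-8 = -10 → [9, 4, -2, -10, 1, 4, 1, 1]
k=4: seq[4] = (-10)-1 = -11 → [9, 4, -2, -10, -11, 4, 1, 1]
k=5: seq[5] = (-11)-4 = -15 → [9, 4, -2, -10, -11, -15, 1, 1]
k=6: seq[6] = (-15)-1 = -16 → [9, 4, -2, -10, -11, -15, -16, 1]
k=7: seq[7] = (-16)-1 = -17 → [9, 4, -2, -10, -11, -15, -16, -17]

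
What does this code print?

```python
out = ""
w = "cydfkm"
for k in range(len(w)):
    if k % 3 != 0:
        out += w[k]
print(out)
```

ydkm

k=0: skip
k=1: add 'y' → 'y'
k=2: add 'd' → 'yd'
k=3: skip
k=4: add 'k' → 'ydk'
k=5: add 'm' → 'ydkm'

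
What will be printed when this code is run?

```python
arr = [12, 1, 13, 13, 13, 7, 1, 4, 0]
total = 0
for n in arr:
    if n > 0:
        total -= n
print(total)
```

n=12: >0, total = 0-12 = -12
n=1: >0, total = (-12)-1 = -13
n=13: >0, total = (-13)-13 = -26
n=13: >0, total = (-26)-13 = -39
n=13: >0, total = (-39)-13 = -52
n=7: >0, total = (-52)-7 = -59
n=1: >0, total = (-59)-1 = -60
n=4: >0, total = (-60)-4 = -64
n=0: not >0

-64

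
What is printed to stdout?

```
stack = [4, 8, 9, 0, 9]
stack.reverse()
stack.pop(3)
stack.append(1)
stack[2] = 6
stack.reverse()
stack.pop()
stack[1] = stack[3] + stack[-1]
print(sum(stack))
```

reverse → [9, 0, 9, 8, 4]
pop(3) removes 8 → [9, 0, 9, 4]
append 1 → [9, 0, 9, 4, 1]
stack[2] = 6 → [9, 0, 6, 4, 1]
reverse → [1, 4, 6, 0, 9]
pop() removes 9 → [1, 4, 6, 0]
stack[1] = stack[3]+stack[-1] = 0+0 = 0 → [1, 0, 6, 0]
sum = 7

7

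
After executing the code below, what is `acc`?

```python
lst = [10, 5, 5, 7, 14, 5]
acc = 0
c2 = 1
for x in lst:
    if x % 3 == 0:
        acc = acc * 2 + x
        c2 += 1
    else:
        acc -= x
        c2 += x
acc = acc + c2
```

x=10: not %3==0, acc = 0-10 = -10; c2=11
x=5: not %3==0, acc = (-10)-5 = -15; c2=16
x=5: not %3==0, acc = (-15)-5 = -20; c2=21
x=7: not %3==0, acc = (-20)-7 = -27; c2=28
x=14: not %3==0, acc = (-27)-14 = -41; c2=42
x=5: not %3==0, acc = (-41)-5 = -46; c2=47
acc+c2 = (-46)+47 = 1

1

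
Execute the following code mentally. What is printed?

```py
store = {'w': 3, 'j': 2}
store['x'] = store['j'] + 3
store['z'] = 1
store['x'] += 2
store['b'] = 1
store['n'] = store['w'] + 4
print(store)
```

{'w': 3, 'j': 2, 'x': 7, 'z': 1, 'b': 1, 'n': 7}

store['x'] = store['j']+3 = 5 → {'w': 3, 'j': 2, 'x': 5}
store['z'] = 1 → {'w': 3, 'j': 2, 'x': 5, 'z': 1}
store['x'] = 5+2 = 7 → {'w': 3, 'j': 2, 'x': 7, 'z': 1}
store['b'] = 1 → {'w': 3, 'j': 2, 'x': 7, 'z': 1, 'b': 1}
store['n'] = store['w']+4 = 7 → {'w': 3, 'j': 2, 'x': 7, 'z': 1, 'b': 1, 'n': 7}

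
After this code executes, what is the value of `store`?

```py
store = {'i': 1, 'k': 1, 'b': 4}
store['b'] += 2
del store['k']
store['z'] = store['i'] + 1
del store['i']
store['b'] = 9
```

store['b'] = 4+2 = 6 → {'i': 1, 'k': 1, 'b': 6}
del 'k' → {'i': 1, 'b': 6}
store['z'] = store['i']+1 = 2 → {'i': 1, 'b': 6, 'z': 2}
del 'i' → {'b': 6, 'z': 2}
store['b'] = 9 → {'b': 9, 'z': 2}

{'b': 9, 'z': 2}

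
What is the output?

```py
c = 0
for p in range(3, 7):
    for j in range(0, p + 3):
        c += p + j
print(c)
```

240

p=3,j=0: c = 0+3 = 3
p=3,j=1: c = 3+4 = 7
p=3,j=2: c = 7+5 = 12
p=3,j=3: c = 12+6 = 18
p=3,j=4: c = 18+7 = 25
p=3,j=5: c = 25+8 = 33
p=4,j=0: c = 33+4 = 37
p=4,j=1: c = 37+5 = 42
p=4,j=2: c = 42+6 = 48
p=4,j=3: c = 48+7 = 55
p=4,j=4: c = 55+8 = 63
p=4,j=5: c = 63+9 = 72
p=4,j=6: c = 72+10 = 82
p=5,j=0: c = 82+5 = 87
p=5,j=1: c = 87+6 = 93
p=5,j=2: c = 93+7 = 100
p=5,j=3: c = 100+8 = 108
p=5,j=4: c = 108+9 = 117
p=5,j=5: c = 117+10 = 127
p=5,j=6: c = 127+11 = 138
p=5,j=7: c = 138+12 = 150
p=6,j=0: c = 150+6 = 156
p=6,j=1: c = 156+7 = 163
p=6,j=2: c = 163+8 = 171
p=6,j=3: c = 171+9 = 180
p=6,j=4: c = 180+10 = 190
p=6,j=5: c = 190+11 = 201
p=6,j=6: c = 201+12 = 213
p=6,j=7: c = 213+13 = 226
p=6,j=8: c = 226+14 = 240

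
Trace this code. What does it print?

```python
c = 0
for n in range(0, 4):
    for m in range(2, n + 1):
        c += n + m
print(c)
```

n=2,m=2: c = 0+4 = 4
n=3,m=2: c = 4+5 = 9
n=3,m=3: c = 9+6 = 15

15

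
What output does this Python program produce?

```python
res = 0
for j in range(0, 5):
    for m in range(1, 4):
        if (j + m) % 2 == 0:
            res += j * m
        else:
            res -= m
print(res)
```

j=0,m=1: odd sum, res = 0-1 = -1
j=0,m=2: even sum, res = (-1)+0 = -1
j=0,m=3: odd sum, res = (-1)-3 = -4
j=1,m=1: even sum, res = (-4)+1 = -3
j=1,m=2: odd sum, res = (-3)-2 = -5
j=1,m=3: even sum, res = (-5)+3 = -2
j=2,m=1: odd sum, res = (-2)-1 = -3
j=2,m=2: even sum, res = (-3)+4 = 1
j=2,m=3: odd sum, res = 1-3 = -2
j=3,m=1: even sum, res = (-2)+3 = 1
j=3,m=2: odd sum, res = 1-2 = -1
j=3,m=3: even sum, res = (-1)+9 = 8
j=4,m=1: odd sum, res = 8-1 = 7
j=4,m=2: even sum, res = 7+8 = 15
j=4,m=3: odd sum, res = 15-3 = 12

12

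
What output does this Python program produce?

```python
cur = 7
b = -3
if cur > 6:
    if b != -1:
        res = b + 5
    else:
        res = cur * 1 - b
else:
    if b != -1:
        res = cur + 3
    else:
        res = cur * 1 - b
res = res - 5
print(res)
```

-3

cur=7, b=-3
cur > 6 is True; b != -1 is True
→ res = b + 5 = 2
res = 2-5 = -3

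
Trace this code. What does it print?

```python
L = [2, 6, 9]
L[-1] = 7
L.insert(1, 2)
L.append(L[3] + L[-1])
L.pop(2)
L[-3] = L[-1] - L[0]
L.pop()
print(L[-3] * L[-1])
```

14

L[-1] = 7 → [2, 6, 7]
insert 2 at 1 → [2, 2, 6, 7]
append L[3]+L[-1] = 7+7 = 14 → [2, 2, 6, 7, 14]
pop(2) removes 6 → [2, 2, 7, 14]
L[-3] = L[-1]-L[0] = 14-2 = 12 → [2, 12, 7, 14]
pop() removes 14 → [2, 12, 7]
L[-3]*L[-1] = 2*7 = 14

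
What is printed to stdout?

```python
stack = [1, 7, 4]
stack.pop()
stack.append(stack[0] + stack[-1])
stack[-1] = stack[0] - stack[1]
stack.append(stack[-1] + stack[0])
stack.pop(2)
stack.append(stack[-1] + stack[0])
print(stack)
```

pop() removes 4 → [1, 7]
append stack[0]+stack[-1] = 1+7 = 8 → [1, 7, 8]
stack[-1] = stack[0]-stack[1] = 1-7 = -6 → [1, 7, -6]
append stack[-1]+stack[0] = (-6)+1 = -5 → [1, 7, -6, -5]
pop(2) removes -6 → [1, 7, -5]
append stack[-1]+stack[0] = (-5)+1 = -4 → [1, 7, -5, -4]

[1, 7, -5, -4]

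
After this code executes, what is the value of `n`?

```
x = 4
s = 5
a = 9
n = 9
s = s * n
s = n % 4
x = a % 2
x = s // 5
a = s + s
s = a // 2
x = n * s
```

s = 5*9 = 45
s = 9%4 = 1
x = 9%2 = 1
x = 1//5 = 0
a = 1+1 = 2
s = 2//2 = 1
x = 9*1 = 9

9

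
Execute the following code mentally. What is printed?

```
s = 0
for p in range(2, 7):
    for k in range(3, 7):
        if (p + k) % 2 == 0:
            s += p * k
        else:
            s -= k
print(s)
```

140

p=2,k=3: odd sum, s = 0-3 = -3
p=2,k=4: even sum, s = (-3)+8 = 5
p=2,k=5: odd sum, s = 5-5 = 0
p=2,k=6: even sum, s = 0+12 = 12
p=3,k=3: even sum, s = 12+9 = 21
p=3,k=4: odd sum, s = 21-4 = 17
p=3,k=5: even sum, s = 17+15 = 32
p=3,k=6: odd sum, s = 32-6 = 26
p=4,k=3: odd sum, s = 26-3 = 23
p=4,k=4: even sum, s = 23+16 = 39
p=4,k=5: odd sum, s = 39-5 = 34
p=4,k=6: even sum, s = 34+24 = 58
p=5,k=3: even sum, s = 58+15 = 73
p=5,k=4: odd sum, s = 73-4 = 69
p=5,k=5: even sum, s = 69+25 = 94
p=5,k=6: odd sum, s = 94-6 = 88
p=6,k=3: odd sum, s = 88-3 = 85
p=6,k=4: even sum, s = 85+24 = 109
p=6,k=5: odd sum, s = 109-5 = 104
p=6,k=6: even sum, s = 104+36 = 140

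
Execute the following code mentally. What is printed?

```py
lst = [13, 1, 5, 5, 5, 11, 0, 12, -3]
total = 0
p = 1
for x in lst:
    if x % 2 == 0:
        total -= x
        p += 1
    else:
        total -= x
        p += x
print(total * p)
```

x=13: not even, total = 0-13 = -13; p=14
x=1: not even, total = (-13)-1 = -14; p=15
x=5: not even, total = (-14)-5 = -19; p=20
x=5: not even, total = (-19)-5 = -24; p=25
x=5: not even, total = (-24)-5 = -29; p=30
x=11: not even, total = (-29)-11 = -40; p=41
x=0: even, total = (-40)-0 = -40; p=42
x=12: even, total = (-40)-12 = -52; p=43
x=-3: not even, total = (-52)-(-3) = -49; p=40
total*p = (-49)*40 = -1960

-1960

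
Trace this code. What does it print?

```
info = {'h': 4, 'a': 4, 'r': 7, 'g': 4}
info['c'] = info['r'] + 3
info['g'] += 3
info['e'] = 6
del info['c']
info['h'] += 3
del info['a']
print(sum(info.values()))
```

27

info['c'] = info['r']+3 = 10 → {'h': 4, 'a': 4, 'r': 7, 'g': 4, 'c': 10}
info['g'] = 4+3 = 7 → {'h': 4, 'a': 4, 'r': 7, 'g': 7, 'c': 10}
info['e'] = 6 → {'h': 4, 'a': 4, 'r': 7, 'g': 7, 'c': 10, 'e': 6}
del 'c' → {'h': 4, 'a': 4, 'r': 7, 'g': 7, 'e': 6}
info['h'] = 4+3 = 7 → {'h': 7, 'a': 4, 'r': 7, 'g': 7, 'e': 6}
del 'a' → {'h': 7, 'r': 7, 'g': 7, 'e': 6}
sum of values = 27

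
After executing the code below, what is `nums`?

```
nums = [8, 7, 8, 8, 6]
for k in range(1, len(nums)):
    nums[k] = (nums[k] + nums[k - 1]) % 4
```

k=1: nums[1] = (7+8)%4 = 3 → [8, 3, 8, 8, 6]
k=2: nums[2] = (8+3)%4 = 3 → [8, 3, 3, 8, 6]
k=3: nums[3] = (8+3)%4 = 3 → [8, 3, 3, 3, 6]
k=4: nums[4] = (6+3)%4 = 1 → [8, 3, 3, 3, 1]

[8, 3, 3, 3, 1]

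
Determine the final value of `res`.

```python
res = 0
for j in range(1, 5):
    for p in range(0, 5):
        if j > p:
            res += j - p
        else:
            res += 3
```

50

j=1,p=0: 1>0, res = 0+1 = 1
j=1,p=1: not 1>1, res = 1+3 = 4
j=1,p=2: not 1>2, res = 4+3 = 7
j=1,p=3: not 1>3, res = 7+3 = 10
j=1,p=4: not 1>4, res = 10+3 = 13
j=2,p=0: 2>0, res = 13+2 = 15
j=2,p=1: 2>1, res = 15+1 = 16
j=2,p=2: not 2>2, res = 16+3 = 19
j=2,p=3: not 2>3, res = 19+3 = 22
j=2,p=4: not 2>4, res = 22+3 = 25
j=3,p=0: 3>0, res = 25+3 = 28
j=3,p=1: 3>1, res = 28+2 = 30
j=3,p=2: 3>2, res = 30+1 = 31
j=3,p=3: not 3>3, res = 31+3 = 34
j=3,p=4: not 3>4, res = 34+3 = 37
j=4,p=0: 4>0, res = 37+4 = 41
j=4,p=1: 4>1, res = 41+3 = 44
j=4,p=2: 4>2, res = 44+2 = 46
j=4,p=3: 4>3, res = 46+1 = 47
j=4,p=4: not 4>4, res = 47+3 = 50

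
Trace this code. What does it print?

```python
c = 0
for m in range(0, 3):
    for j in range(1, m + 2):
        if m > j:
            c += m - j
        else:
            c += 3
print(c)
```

16

m=0,j=1: not 0>1, c = 0+3 = 3
m=1,j=1: not 1>1, c = 3+3 = 6
m=1,j=2: not 1>2, c = 6+3 = 9
m=2,j=1: 2>1, c = 9+1 = 10
m=2,j=2: not 2>2, c = 10+3 = 13
m=2,j=3: not 2>3, c = 13+3 = 16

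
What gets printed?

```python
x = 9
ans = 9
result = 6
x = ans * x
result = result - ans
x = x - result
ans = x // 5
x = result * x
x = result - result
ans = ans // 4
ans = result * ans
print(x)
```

x = 9*9 = 81
result = 6-9 = -3
x = 81-(-3) = 84
ans = 84//5 = 16
x = (-3)*84 = -252
x = (-3)-(-3) = 0
ans = 16//4 = 4
ans = (-3)*4 = -12

0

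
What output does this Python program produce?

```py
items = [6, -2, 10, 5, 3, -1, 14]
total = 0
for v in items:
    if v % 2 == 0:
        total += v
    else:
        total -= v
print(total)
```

v=6: even, total = 0+6 = 6
v=-2: even, total = 6+(-2) = 4
v=10: even, total = 4+10 = 14
v=5: not even, total = 14-5 = 9
v=3: not even, total = 9-3 = 6
v=-1: not even, total = 6-(-1) = 7
v=14: even, total = 7+14 = 21

21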